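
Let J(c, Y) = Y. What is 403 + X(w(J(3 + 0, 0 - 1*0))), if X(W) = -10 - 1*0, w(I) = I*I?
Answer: 393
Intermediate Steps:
w(I) = I²
X(W) = -10 (X(W) = -10 + 0 = -10)
403 + X(w(J(3 + 0, 0 - 1*0))) = 403 - 10 = 393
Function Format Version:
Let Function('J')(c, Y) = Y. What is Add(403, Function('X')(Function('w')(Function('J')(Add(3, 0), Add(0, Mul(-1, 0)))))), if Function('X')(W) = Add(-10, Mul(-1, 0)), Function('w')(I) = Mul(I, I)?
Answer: 393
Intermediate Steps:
Function('w')(I) = Pow(I, 2)
Function('X')(W) = -10 (Function('X')(W) = Add(-10, 0) = -10)
Add(403, Function('X')(Function('w')(Function('J')(Add(3, 0), Add(0, Mul(-1, 0)))))) = Add(403, -10) = 393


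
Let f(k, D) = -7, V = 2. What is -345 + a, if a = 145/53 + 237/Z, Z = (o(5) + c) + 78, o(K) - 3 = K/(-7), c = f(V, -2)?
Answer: -3072631/9063 ≈ -339.03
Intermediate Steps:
c = -7
o(K) = 3 - K/7 (o(K) = 3 + K/(-7) = 3 + K*(-1/7) = 3 - K/7)
Z = 513/7 (Z = ((3 - 1/7*5) - 7) + 78 = ((3 - 5/7) - 7) + 78 = (16/7 - 7) + 78 = -33/7 + 78 = 513/7 ≈ 73.286)
a = 54104/9063 (a = 145/53 + 237/(513/7) = 145*(1/53) + 237*(7/513) = 145/53 + 553/171 = 54104/9063 ≈ 5.9698)
-345 + a = -345 + 54104/9063 = -3072631/9063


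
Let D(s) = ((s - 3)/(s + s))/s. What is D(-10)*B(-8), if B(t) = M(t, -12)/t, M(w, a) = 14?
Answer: 91/800 ≈ 0.11375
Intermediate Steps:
D(s) = (-3 + s)/(2*s**2) (D(s) = ((-3 + s)/((2*s)))/s = ((-3 + s)*(1/(2*s)))/s = ((-3 + s)/(2*s))/s = (-3 + s)/(2*s**2))
B(t) = 14/t
D(-10)*B(-8) = ((1/2)*(-3 - 10)/(-10)**2)*(14/(-8)) = ((1/2)*(1/100)*(-13))*(14*(-1/8)) = -13/200*(-7/4) = 91/800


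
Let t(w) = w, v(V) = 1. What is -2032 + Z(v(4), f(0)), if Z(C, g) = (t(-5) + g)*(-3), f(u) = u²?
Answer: -2017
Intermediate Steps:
Z(C, g) = 15 - 3*g (Z(C, g) = (-5 + g)*(-3) = 15 - 3*g)
-2032 + Z(v(4), f(0)) = -2032 + (15 - 3*0²) = -2032 + (15 - 3*0) = -2032 + (15 + 0) = -2032 + 15 = -2017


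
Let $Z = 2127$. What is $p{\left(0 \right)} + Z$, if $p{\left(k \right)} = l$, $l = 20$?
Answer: $2147$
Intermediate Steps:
$p{\left(k \right)} = 20$
$p{\left(0 \right)} + Z = 20 + 2127 = 2147$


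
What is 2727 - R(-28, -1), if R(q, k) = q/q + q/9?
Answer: 24562/9 ≈ 2729.1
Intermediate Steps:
R(q, k) = 1 + q/9 (R(q, k) = 1 + q*(⅑) = 1 + q/9)
2727 - R(-28, -1) = 2727 - (1 + (⅑)*(-28)) = 2727 - (1 - 28/9) = 2727 - 1*(-19/9) = 2727 + 19/9 = 24562/9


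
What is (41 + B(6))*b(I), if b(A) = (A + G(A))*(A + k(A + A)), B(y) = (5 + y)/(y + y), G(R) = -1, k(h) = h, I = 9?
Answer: 9054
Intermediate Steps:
B(y) = (5 + y)/(2*y) (B(y) = (5 + y)/((2*y)) = (5 + y)*(1/(2*y)) = (5 + y)/(2*y))
b(A) = 3*A*(-1 + A) (b(A) = (A - 1)*(A + (A + A)) = (-1 + A)*(A + 2*A) = (-1 + A)*(3*A) = 3*A*(-1 + A))
(41 + B(6))*b(I) = (41 + (½)*(5 + 6)/6)*(3*9*(-1 + 9)) = (41 + (½)*(⅙)*11)*(3*9*8) = (41 + 11/12)*216 = (503/12)*216 = 9054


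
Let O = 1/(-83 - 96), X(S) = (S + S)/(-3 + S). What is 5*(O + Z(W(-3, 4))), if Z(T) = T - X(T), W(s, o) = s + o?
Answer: 1785/179 ≈ 9.9721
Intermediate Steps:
W(s, o) = o + s
X(S) = 2*S/(-3 + S) (X(S) = (2*S)/(-3 + S) = 2*S/(-3 + S))
O = -1/179 (O = 1/(-179) = -1/179 ≈ -0.0055866)
Z(T) = T - 2*T/(-3 + T)
5*(O + Z(W(-3, 4))) = 5*(-1/179 + (4 - 3)*(-5 + (4 - 3))/(-3 + (4 - 3))) = 5*(-1/179 + 1*(-5 + 1)/(-3 + 1)) = 5*(-1/179 + 1*(-4)/(-2)) = 5*(-1/179 + 1*(-1/2)*(-4)) = 5*(-1/179 + 2) = 5*(357/179) = 1785/179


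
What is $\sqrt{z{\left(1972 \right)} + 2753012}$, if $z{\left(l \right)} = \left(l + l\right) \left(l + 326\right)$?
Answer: $2 \sqrt{2954081} \approx 3437.5$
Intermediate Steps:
$z{\left(l \right)} = 2 l \left(326 + l\right)$
$\sqrt{z{\left(1972 \right)} + 2753012} = \sqrt{2 \cdot 1972 \left(326 + 1972\right) + 2753012} = \sqrt{2 \cdot 1972 \cdot 2298 + 2753012} = \sqrt{9063312 + 2753012} = \sqrt{11816324} = 2 \sqrt{2954081}$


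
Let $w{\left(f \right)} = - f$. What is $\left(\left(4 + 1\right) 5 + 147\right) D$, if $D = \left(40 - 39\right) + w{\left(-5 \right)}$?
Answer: $1032$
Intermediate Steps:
$D = 6$ ($D = \left(40 - 39\right) - -5 = 1 + 5 = 6$)
$\left(\left(4 + 1\right) 5 + 147\right) D = \left(\left(4 + 1\right) 5 + 147\right) 6 = \left(5 \cdot 5 + 147\right) 6 = \left(25 + 147\right) 6 = 172 \cdot 6 = 1032$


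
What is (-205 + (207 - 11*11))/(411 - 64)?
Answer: -119/347 ≈ -0.34294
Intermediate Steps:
(-205 + (207 - 11*11))/(411 - 64) = (-205 + (207 - 121))/347 = (-205 + 86)*(1/347) = -119*1/347 = -119/347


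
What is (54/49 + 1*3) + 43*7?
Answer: 14950/49 ≈ 305.10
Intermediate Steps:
(54/49 + 1*3) + 43*7 = (54*(1/49) + 3) + 301 = (54/49 + 3) + 301 = 201/49 + 301 = 14950/49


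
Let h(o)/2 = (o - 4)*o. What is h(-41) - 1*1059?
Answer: 2631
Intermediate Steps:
h(o) = 2*o*(-4 + o) (h(o) = 2*((o - 4)*o) = 2*((-4 + o)*o) = 2*(o*(-4 + o)) = 2*o*(-4 + o))
h(-41) - 1*1059 = 2*(-41)*(-4 - 41) - 1*1059 = 2*(-41)*(-45) - 1059 = 3690 - 1059 = 2631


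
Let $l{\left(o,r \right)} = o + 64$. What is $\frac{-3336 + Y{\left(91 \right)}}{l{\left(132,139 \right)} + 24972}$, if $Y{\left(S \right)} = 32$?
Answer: $- \frac{413}{3146} \approx -0.13128$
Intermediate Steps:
$l{\left(o,r \right)} = 64 + o$
$\frac{-3336 + Y{\left(91 \right)}}{l{\left(132,139 \right)} + 24972} = \frac{-3336 + 32}{\left(64 + 132\right) + 24972} = - \frac{3304}{196 + 24972} = - \frac{3304}{25168} = \left(-3304\right) \frac{1}{25168} = - \frac{413}{3146}$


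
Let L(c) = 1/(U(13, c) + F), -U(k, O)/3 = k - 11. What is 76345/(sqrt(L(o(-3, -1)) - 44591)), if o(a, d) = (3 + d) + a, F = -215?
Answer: -76345*I*sqrt(544467313)/4927306 ≈ -361.54*I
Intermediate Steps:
U(k, O) = 33 - 3*k (U(k, O) = -3*(k - 11) = -3*(-11 + k) = 33 - 3*k)
o(a, d) = 3 + a + d
L(c) = -1/221 (L(c) = 1/((33 - 3*13) - 215) = 1/((33 - 39) - 215) = 1/(-6 - 215) = 1/(-221) = -1/221)
76345/(sqrt(L(o(-3, -1)) - 44591)) = 76345/(sqrt(-1/221 - 44591)) = 76345/(sqrt(-9854612/221)) = 76345/((2*I*sqrt(544467313)/221)) = 76345*(-I*sqrt(544467313)/4927306) = -76345*I*sqrt(544467313)/4927306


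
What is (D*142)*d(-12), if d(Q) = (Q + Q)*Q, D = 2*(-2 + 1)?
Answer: -81792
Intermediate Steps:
D = -2 (D = 2*(-1) = -2)
d(Q) = 2*Q**2 (d(Q) = (2*Q)*Q = 2*Q**2)
(D*142)*d(-12) = (-2*142)*(2*(-12)**2) = -568*144 = -284*288 = -81792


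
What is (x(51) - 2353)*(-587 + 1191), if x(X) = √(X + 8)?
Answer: -1421212 + 604*√59 ≈ -1.4166e+6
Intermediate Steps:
x(X) = √(8 + X)
(x(51) - 2353)*(-587 + 1191) = (√(8 + 51) - 2353)*(-587 + 1191) = (√59 - 2353)*604 = (-2353 + √59)*604 = -1421212 + 604*√59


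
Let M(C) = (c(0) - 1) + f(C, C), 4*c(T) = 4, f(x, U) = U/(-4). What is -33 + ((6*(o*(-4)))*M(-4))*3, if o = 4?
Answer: -321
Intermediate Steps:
f(x, U) = -U/4 (f(x, U) = U*(-¼) = -U/4)
c(T) = 1 (c(T) = (¼)*4 = 1)
M(C) = -C/4 (M(C) = (1 - 1) - C/4 = 0 - C/4 = -C/4)
-33 + ((6*(o*(-4)))*M(-4))*3 = -33 + ((6*(4*(-4)))*(-¼*(-4)))*3 = -33 + ((6*(-16))*1)*3 = -33 - 96*1*3 = -33 - 96*3 = -33 - 288 = -321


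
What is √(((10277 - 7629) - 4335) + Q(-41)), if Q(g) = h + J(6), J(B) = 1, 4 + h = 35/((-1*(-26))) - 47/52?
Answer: 7*I*√23309/26 ≈ 41.104*I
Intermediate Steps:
h = -185/52 (h = -4 + (35/((-1*(-26))) - 47/52) = -4 + (35/26 - 47*1/52) = -4 + (35*(1/26) - 47/52) = -4 + (35/26 - 47/52) = -4 + 23/52 = -185/52 ≈ -3.5577)
Q(g) = -133/52 (Q(g) = -185/52 + 1 = -133/52)
√(((10277 - 7629) - 4335) + Q(-41)) = √(((10277 - 7629) - 4335) - 133/52) = √((2648 - 4335) - 133/52) = √(-1687 - 133/52) = √(-87857/52) = 7*I*√23309/26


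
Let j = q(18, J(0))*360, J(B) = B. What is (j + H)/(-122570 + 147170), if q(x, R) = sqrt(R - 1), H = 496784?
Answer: 62098/3075 + 3*I/205 ≈ 20.194 + 0.014634*I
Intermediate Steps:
q(x, R) = sqrt(-1 + R)
j = 360*I (j = sqrt(-1 + 0)*360 = sqrt(-1)*360 = I*360 = 360*I ≈ 360.0*I)
(j + H)/(-122570 + 147170) = (360*I + 496784)/(-122570 + 147170) = (496784 + 360*I)/24600 = (496784 + 360*I)*(1/24600) = 62098/3075 + 3*I/205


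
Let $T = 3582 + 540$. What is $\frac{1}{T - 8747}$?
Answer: $- \frac{1}{4625} \approx -0.00021622$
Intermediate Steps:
$T = 4122$
$\frac{1}{T - 8747} = \frac{1}{4122 - 8747} = \frac{1}{-4625} = - \frac{1}{4625}$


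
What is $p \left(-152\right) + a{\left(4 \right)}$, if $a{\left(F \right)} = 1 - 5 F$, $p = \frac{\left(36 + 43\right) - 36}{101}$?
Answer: $- \frac{8455}{101} \approx -83.713$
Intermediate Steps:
$p = \frac{43}{101}$ ($p = \left(79 - 36\right) \frac{1}{101} = 43 \cdot \frac{1}{101} = \frac{43}{101} \approx 0.42574$)
$p \left(-152\right) + a{\left(4 \right)} = \frac{43}{101} \left(-152\right) + \left(1 - 20\right) = - \frac{6536}{101} + \left(1 - 20\right) = - \frac{6536}{101} - 19 = - \frac{8455}{101}$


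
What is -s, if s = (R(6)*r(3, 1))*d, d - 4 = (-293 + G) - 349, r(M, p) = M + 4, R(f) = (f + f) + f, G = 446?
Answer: 24192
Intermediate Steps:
R(f) = 3*f (R(f) = 2*f + f = 3*f)
r(M, p) = 4 + M
d = -192 (d = 4 + ((-293 + 446) - 349) = 4 + (153 - 349) = 4 - 196 = -192)
s = -24192 (s = ((3*6)*(4 + 3))*(-192) = (18*7)*(-192) = 126*(-192) = -24192)
-s = -1*(-24192) = 24192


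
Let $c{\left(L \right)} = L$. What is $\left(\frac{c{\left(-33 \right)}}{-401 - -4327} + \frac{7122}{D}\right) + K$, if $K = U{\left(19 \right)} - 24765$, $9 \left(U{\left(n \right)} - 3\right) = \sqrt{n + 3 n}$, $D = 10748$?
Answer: $- \frac{130605723936}{5274581} + \frac{2 \sqrt{19}}{9} \approx -24760.0$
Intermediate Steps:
$U{\left(n \right)} = 3 + \frac{2 \sqrt{n}}{9}$ ($U{\left(n \right)} = 3 + \frac{\sqrt{n + 3 n}}{9} = 3 + \frac{\sqrt{4 n}}{9} = 3 + \frac{2 \sqrt{n}}{9}$)
$K = -24762 + \frac{2 \sqrt{19}}{9}$ ($K = \left(3 + \frac{2 \sqrt{19}}{9}\right) - 24765 = -24762 + \frac{2 \sqrt{19}}{9} \approx -24761.0$)
$\left(\frac{c{\left(-33 \right)}}{-401 - -4327} + \frac{7122}{D}\right) + K = \left(- \frac{33}{-401 - -4327} + \frac{7122}{10748}\right) - \left(24762 - \frac{2 \sqrt{19}}{9}\right) = \left(- \frac{33}{-401 + 4327} + 7122 \cdot \frac{1}{10748}\right) - \left(24762 - \frac{2 \sqrt{19}}{9}\right) = \left(- \frac{33}{3926} + \frac{3561}{5374}\right) - \left(24762 - \frac{2 \sqrt{19}}{9}\right) = \frac{3450786}{5274581} - \left(24762 - \frac{2 \sqrt{19}}{9}\right) = - \frac{130605723936}{5274581} + \frac{2 \sqrt{19}}{9}$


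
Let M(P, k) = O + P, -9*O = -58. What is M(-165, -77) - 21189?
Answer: -192128/9 ≈ -21348.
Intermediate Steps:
O = 58/9 (O = -⅑*(-58) = 58/9 ≈ 6.4444)
M(P, k) = 58/9 + P
M(-165, -77) - 21189 = (58/9 - 165) - 21189 = -1427/9 - 21189 = -192128/9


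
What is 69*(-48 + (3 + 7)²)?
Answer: 3588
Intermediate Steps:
69*(-48 + (3 + 7)²) = 69*(-48 + 10²) = 69*(-48 + 100) = 69*52 = 3588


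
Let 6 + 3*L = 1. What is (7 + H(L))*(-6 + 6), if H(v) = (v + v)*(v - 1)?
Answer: 0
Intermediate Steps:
L = -5/3 (L = -2 + (⅓)*1 = -2 + ⅓ = -5/3 ≈ -1.6667)
H(v) = 2*v*(-1 + v) (H(v) = (2*v)*(-1 + v) = 2*v*(-1 + v))
(7 + H(L))*(-6 + 6) = (7 + 2*(-5/3)*(-1 - 5/3))*(-6 + 6) = (7 + 2*(-5/3)*(-8/3))*0 = (7 + 80/9)*0 = (143/9)*0 = 0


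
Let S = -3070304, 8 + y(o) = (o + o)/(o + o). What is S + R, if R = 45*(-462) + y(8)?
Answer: -3091101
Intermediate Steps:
y(o) = -7 (y(o) = -8 + (o + o)/(o + o) = -8 + (2*o)/((2*o)) = -8 + (2*o)*(1/(2*o)) = -8 + 1 = -7)
R = -20797 (R = 45*(-462) - 7 = -20790 - 7 = -20797)
S + R = -3070304 - 20797 = -3091101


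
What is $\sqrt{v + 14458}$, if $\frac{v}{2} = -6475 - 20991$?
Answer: $7 i \sqrt{826} \approx 201.18 i$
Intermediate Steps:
$v = -54932$ ($v = 2 \left(-6475 - 20991\right) = 2 \left(-27466\right) = -54932$)
$\sqrt{v + 14458} = \sqrt{-54932 + 14458} = \sqrt{-40474} = 7 i \sqrt{826}$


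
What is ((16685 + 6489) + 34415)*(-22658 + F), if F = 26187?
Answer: 203231581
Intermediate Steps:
((16685 + 6489) + 34415)*(-22658 + F) = ((16685 + 6489) + 34415)*(-22658 + 26187) = (23174 + 34415)*3529 = 57589*3529 = 203231581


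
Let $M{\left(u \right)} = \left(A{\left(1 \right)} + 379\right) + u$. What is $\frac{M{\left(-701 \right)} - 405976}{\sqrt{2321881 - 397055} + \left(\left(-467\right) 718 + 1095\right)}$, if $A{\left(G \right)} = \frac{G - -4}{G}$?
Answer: $\frac{135787589823}{111695067695} + \frac{406293 \sqrt{1924826}}{111695067695} \approx 1.2207$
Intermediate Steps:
$A{\left(G \right)} = \frac{4 + G}{G}$ ($A{\left(G \right)} = \frac{G + 4}{G} = \frac{4 + G}{G}$)
$M{\left(u \right)} = 384 + u$ ($M{\left(u \right)} = \left(\frac{4 + 1}{1} + 379\right) + u = \left(1 \cdot 5 + 379\right) + u = \left(5 + 379\right) + u = 384 + u$)
$\frac{M{\left(-701 \right)} - 405976}{\sqrt{2321881 - 397055} + \left(\left(-467\right) 718 + 1095\right)} = \frac{\left(384 - 701\right) - 405976}{\sqrt{2321881 - 397055} + \left(\left(-467\right) 718 + 1095\right)} = \frac{-317 - 405976}{\sqrt{1924826} + \left(-335306 + 1095\right)} = - \frac{406293}{\sqrt{1924826} - 334211} = - \frac{406293}{-334211 + \sqrt{1924826}}$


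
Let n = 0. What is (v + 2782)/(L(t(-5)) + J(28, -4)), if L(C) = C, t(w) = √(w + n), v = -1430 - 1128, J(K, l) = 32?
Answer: 1024/147 - 32*I*√5/147 ≈ 6.966 - 0.48676*I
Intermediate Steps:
v = -2558
t(w) = √w (t(w) = √(w + 0) = √w)
(v + 2782)/(L(t(-5)) + J(28, -4)) = (-2558 + 2782)/(√(-5) + 32) = 224/(I*√5 + 32) = 224/(32 + I*√5)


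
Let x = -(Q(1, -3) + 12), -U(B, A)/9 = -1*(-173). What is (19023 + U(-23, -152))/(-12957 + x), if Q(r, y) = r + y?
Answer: -17466/12967 ≈ -1.3470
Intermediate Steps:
U(B, A) = -1557 (U(B, A) = -(-9)*(-173) = -9*173 = -1557)
x = -10 (x = -((1 - 3) + 12) = -(-2 + 12) = -1*10 = -10)
(19023 + U(-23, -152))/(-12957 + x) = (19023 - 1557)/(-12957 - 10) = 17466/(-12967) = 17466*(-1/12967) = -17466/12967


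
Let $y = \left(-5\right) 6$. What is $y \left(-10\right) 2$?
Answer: $600$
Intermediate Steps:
$y = -30$
$y \left(-10\right) 2 = \left(-30\right) \left(-10\right) 2 = 300 \cdot 2 = 600$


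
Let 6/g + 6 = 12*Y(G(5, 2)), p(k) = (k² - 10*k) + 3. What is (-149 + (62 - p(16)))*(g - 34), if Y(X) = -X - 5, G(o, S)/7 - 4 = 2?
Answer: 600966/95 ≈ 6326.0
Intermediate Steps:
p(k) = 3 + k² - 10*k
G(o, S) = 42 (G(o, S) = 28 + 7*2 = 28 + 14 = 42)
Y(X) = -5 - X
g = -1/95 (g = 6/(-6 + 12*(-5 - 1*42)) = 6/(-6 + 12*(-5 - 42)) = 6/(-6 + 12*(-47)) = 6/(-6 - 564) = 6/(-570) = 6*(-1/570) = -1/95 ≈ -0.010526)
(-149 + (62 - p(16)))*(g - 34) = (-149 + (62 - (3 + 16² - 10*16)))*(-1/95 - 34) = (-149 + (62 - (3 + 256 - 160)))*(-3231/95) = (-149 + (62 - 1*99))*(-3231/95) = (-149 + (62 - 99))*(-3231/95) = (-149 - 37)*(-3231/95) = -186*(-3231/95) = 600966/95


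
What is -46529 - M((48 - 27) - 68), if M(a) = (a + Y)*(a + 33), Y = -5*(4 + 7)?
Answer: -47957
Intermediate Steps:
Y = -55 (Y = -5*11 = -55)
M(a) = (-55 + a)*(33 + a) (M(a) = (a - 55)*(a + 33) = (-55 + a)*(33 + a))
-46529 - M((48 - 27) - 68) = -46529 - (-1815 + ((48 - 27) - 68)² - 22*((48 - 27) - 68)) = -46529 - (-1815 + (21 - 68)² - 22*(21 - 68)) = -46529 - (-1815 + (-47)² - 22*(-47)) = -46529 - (-1815 + 2209 + 1034) = -46529 - 1*1428 = -46529 - 1428 = -47957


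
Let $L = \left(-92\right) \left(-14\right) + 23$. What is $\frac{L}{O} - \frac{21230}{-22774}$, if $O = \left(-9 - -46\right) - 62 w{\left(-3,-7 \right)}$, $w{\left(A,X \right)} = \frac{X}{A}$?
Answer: $- \frac{11278}{1003} \approx -11.244$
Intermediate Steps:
$L = 1311$ ($L = 1288 + 23 = 1311$)
$O = - \frac{323}{3}$ ($O = \left(-9 - -46\right) - 62 \left(- \frac{7}{-3}\right) = \left(-9 + 46\right) - 62 \left(\left(-7\right) \left(- \frac{1}{3}\right)\right) = 37 - \frac{434}{3} = - \frac{323}{3} \approx -107.67$)
$\frac{L}{O} - \frac{21230}{-22774} = \frac{1311}{- \frac{323}{3}} - \frac{21230}{-22774} = 1311 \left(- \frac{3}{323}\right) - - \frac{55}{59} = - \frac{207}{17} + \frac{55}{59} = - \frac{11278}{1003}$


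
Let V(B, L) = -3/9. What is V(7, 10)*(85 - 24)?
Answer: -61/3 ≈ -20.333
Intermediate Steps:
V(B, L) = -1/3 (V(B, L) = -3*1/9 = -1/3)
V(7, 10)*(85 - 24) = -(85 - 24)/3 = -1/3*61 = -61/3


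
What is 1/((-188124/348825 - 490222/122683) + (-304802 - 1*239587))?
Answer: -14264965825/7765755174274539 ≈ -1.8369e-6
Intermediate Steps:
1/((-188124/348825 - 490222/122683) + (-304802 - 1*239587)) = 1/((-188124*1/348825 - 490222*1/122683) + (-304802 - 239587)) = 1/((-62708/116275 - 490222/122683) - 544389) = 1/(-64693768614/14264965825 - 544389) = 1/(-7765755174274539/14264965825) = -14264965825/7765755174274539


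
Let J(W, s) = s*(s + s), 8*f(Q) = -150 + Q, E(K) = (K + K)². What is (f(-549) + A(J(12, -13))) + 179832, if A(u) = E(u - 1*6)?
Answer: 4965125/8 ≈ 6.2064e+5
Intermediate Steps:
E(K) = 4*K² (E(K) = (2*K)² = 4*K²)
f(Q) = -75/4 + Q/8 (f(Q) = (-150 + Q)/8 = -75/4 + Q/8)
J(W, s) = 2*s² (J(W, s) = s*(2*s) = 2*s²)
A(u) = 4*(-6 + u)² (A(u) = 4*(u - 1*6)² = 4*(u - 6)² = 4*(-6 + u)²)
(f(-549) + A(J(12, -13))) + 179832 = ((-75/4 + (⅛)*(-549)) + 4*(-6 + 2*(-13)²)²) + 179832 = ((-75/4 - 549/8) + 4*(-6 + 2*169)²) + 179832 = (-699/8 + 4*(-6 + 338)²) + 179832 = (-699/8 + 4*332²) + 179832 = (-699/8 + 4*110224) + 179832 = (-699/8 + 440896) + 179832 = 3526469/8 + 179832 = 4965125/8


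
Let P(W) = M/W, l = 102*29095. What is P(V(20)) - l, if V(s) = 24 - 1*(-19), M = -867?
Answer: -127611537/43 ≈ -2.9677e+6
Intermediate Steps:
V(s) = 43 (V(s) = 24 + 19 = 43)
l = 2967690
P(W) = -867/W
P(V(20)) - l = -867/43 - 1*2967690 = -867*1/43 - 2967690 = -867/43 - 2967690 = -127611537/43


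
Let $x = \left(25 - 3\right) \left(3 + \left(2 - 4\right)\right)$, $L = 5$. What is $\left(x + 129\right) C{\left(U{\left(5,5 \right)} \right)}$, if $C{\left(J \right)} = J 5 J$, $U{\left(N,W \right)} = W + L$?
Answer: $75500$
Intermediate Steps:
$U{\left(N,W \right)} = 5 + W$ ($U{\left(N,W \right)} = W + 5 = 5 + W$)
$C{\left(J \right)} = 5 J^{2}$
$x = 22$ ($x = 22 \left(3 + \left(2 - 4\right)\right) = 22 \left(3 - 2\right) = 22 \cdot 1 = 22$)
$\left(x + 129\right) C{\left(U{\left(5,5 \right)} \right)} = \left(22 + 129\right) 5 \left(5 + 5\right)^{2} = 151 \cdot 5 \cdot 10^{2} = 151 \cdot 5 \cdot 100 = 151 \cdot 500 = 75500$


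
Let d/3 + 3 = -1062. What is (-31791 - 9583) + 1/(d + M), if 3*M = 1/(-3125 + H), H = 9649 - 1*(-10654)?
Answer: -6812275862780/164651129 ≈ -41374.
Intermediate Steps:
d = -3195 (d = -9 + 3*(-1062) = -9 - 3186 = -3195)
H = 20303 (H = 9649 + 10654 = 20303)
M = 1/51534 (M = 1/(3*(-3125 + 20303)) = (1/3)/17178 = (1/3)*(1/17178) = 1/51534 ≈ 1.9405e-5)
(-31791 - 9583) + 1/(d + M) = (-31791 - 9583) + 1/(-3195 + 1/51534) = -41374 + 1/(-164651129/51534) = -41374 - 51534/164651129 = -6812275862780/164651129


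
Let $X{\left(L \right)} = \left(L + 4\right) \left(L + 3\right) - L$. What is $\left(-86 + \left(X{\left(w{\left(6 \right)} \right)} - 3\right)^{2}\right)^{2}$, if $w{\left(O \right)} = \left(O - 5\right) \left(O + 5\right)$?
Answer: $1469188900$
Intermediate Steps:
$w{\left(O \right)} = \left(-5 + O\right) \left(5 + O\right)$
$X{\left(L \right)} = - L + \left(3 + L\right) \left(4 + L\right)$ ($X{\left(L \right)} = \left(4 + L\right) \left(3 + L\right) - L = \left(3 + L\right) \left(4 + L\right) - L = - L + \left(3 + L\right) \left(4 + L\right)$)
$\left(-86 + \left(X{\left(w{\left(6 \right)} \right)} - 3\right)^{2}\right)^{2} = \left(-86 + \left(\left(12 + \left(-25 + 6^{2}\right)^{2} + 6 \left(-25 + 6^{2}\right)\right) - 3\right)^{2}\right)^{2} = \left(-86 + \left(\left(12 + \left(-25 + 36\right)^{2} + 6 \left(-25 + 36\right)\right) - 3\right)^{2}\right)^{2} = \left(-86 + \left(\left(12 + 11^{2} + 6 \cdot 11\right) - 3\right)^{2}\right)^{2} = \left(-86 + \left(\left(12 + 121 + 66\right) - 3\right)^{2}\right)^{2} = \left(-86 + \left(199 - 3\right)^{2}\right)^{2} = \left(-86 + 196^{2}\right)^{2} = \left(-86 + 38416\right)^{2} = 38330^{2} = 1469188900$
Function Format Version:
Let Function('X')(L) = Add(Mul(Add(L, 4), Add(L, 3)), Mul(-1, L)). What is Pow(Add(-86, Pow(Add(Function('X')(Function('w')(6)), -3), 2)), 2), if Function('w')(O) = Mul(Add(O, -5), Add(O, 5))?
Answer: 1469188900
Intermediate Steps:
Function('w')(O) = Mul(Add(-5, O), Add(5, O))
Function('X')(L) = Add(Mul(-1, L), Mul(Add(3, L), Add(4, L))) (Function('X')(L) = Add(Mul(Add(4, L), Add(3, L)), Mul(-1, L)) = Add(Mul(Add(3, L), Add(4, L)), Mul(-1, L)) = Add(Mul(-1, L), Mul(Add(3, L), Add(4, L))))
Pow(Add(-86, Pow(Add(Function('X')(Function('w')(6)), -3), 2)), 2) = Pow(Add(-86, Pow(Add(Add(12, Pow(Add(-25, Pow(6, 2)), 2), Mul(6, Add(-25, Pow(6, 2)))), -3), 2)), 2) = Pow(Add(-86, Pow(Add(Add(12, Pow(Add(-25, 36), 2), Mul(6, Add(-25, 36))), -3), 2)), 2) = Pow(Add(-86, Pow(Add(Add(12, Pow(11, 2), Mul(6, 11)), -3), 2)), 2) = Pow(Add(-86, Pow(Add(Add(12, 121, 66), -3), 2)), 2) = Pow(Add(-86, Pow(Add(199, -3), 2)), 2) = Pow(Add(-86, Pow(196, 2)), 2) = Pow(Add(-86, 38416), 2) = Pow(38330, 2) = 1469188900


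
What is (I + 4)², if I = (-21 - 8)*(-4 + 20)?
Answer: 211600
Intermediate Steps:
I = -464 (I = -29*16 = -464)
(I + 4)² = (-464 + 4)² = (-460)² = 211600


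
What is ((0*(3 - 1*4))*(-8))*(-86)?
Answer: 0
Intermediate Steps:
((0*(3 - 1*4))*(-8))*(-86) = ((0*(3 - 4))*(-8))*(-86) = ((0*(-1))*(-8))*(-86) = (0*(-8))*(-86) = 0*(-86) = 0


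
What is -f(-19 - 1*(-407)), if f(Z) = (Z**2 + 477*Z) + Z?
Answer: -336008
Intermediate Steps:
f(Z) = Z**2 + 478*Z
-f(-19 - 1*(-407)) = -(-19 - 1*(-407))*(478 + (-19 - 1*(-407))) = -(-19 + 407)*(478 + (-19 + 407)) = -388*(478 + 388) = -388*866 = -1*336008 = -336008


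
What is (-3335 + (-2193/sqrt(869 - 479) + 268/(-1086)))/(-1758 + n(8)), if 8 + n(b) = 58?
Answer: 1811039/927444 + 731*sqrt(390)/222040 ≈ 2.0177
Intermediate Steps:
n(b) = 50 (n(b) = -8 + 58 = 50)
(-3335 + (-2193/sqrt(869 - 479) + 268/(-1086)))/(-1758 + n(8)) = (-3335 + (-2193/sqrt(869 - 479) + 268/(-1086)))/(-1758 + 50) = (-3335 + (-2193*sqrt(390)/390 + 268*(-1/1086)))/(-1708) = (-3335 + (-731*sqrt(390)/130 - 134/543))*(-1/1708) = (-3335 + (-134/543 - 731*sqrt(390)/130))*(-1/1708) = (-1811039/543 - 731*sqrt(390)/130)*(-1/1708) = 1811039/927444 + 731*sqrt(390)/222040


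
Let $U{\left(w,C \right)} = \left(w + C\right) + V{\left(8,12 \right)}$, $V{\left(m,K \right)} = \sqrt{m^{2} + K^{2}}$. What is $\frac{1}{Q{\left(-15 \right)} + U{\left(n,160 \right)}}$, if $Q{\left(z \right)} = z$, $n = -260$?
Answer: $- \frac{115}{13017} - \frac{4 \sqrt{13}}{13017} \approx -0.0099425$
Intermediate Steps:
$V{\left(m,K \right)} = \sqrt{K^{2} + m^{2}}$
$U{\left(w,C \right)} = C + w + 4 \sqrt{13}$ ($U{\left(w,C \right)} = \left(w + C\right) + \sqrt{12^{2} + 8^{2}} = \left(C + w\right) + \sqrt{144 + 64} = \left(C + w\right) + \sqrt{208} = \left(C + w\right) + 4 \sqrt{13} = C + w + 4 \sqrt{13}$)
$\frac{1}{Q{\left(-15 \right)} + U{\left(n,160 \right)}} = \frac{1}{-15 + \left(160 - 260 + 4 \sqrt{13}\right)} = \frac{1}{-15 - \left(100 - 4 \sqrt{13}\right)} = \frac{1}{-115 + 4 \sqrt{13}}$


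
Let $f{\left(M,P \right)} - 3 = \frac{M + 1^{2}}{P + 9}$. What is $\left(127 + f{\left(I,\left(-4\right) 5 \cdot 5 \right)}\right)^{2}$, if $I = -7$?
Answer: $\frac{140090896}{8281} \approx 16917.0$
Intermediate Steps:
$f{\left(M,P \right)} = 3 + \frac{1 + M}{9 + P}$ ($f{\left(M,P \right)} = 3 + \frac{M + 1^{2}}{P + 9} = 3 + \frac{M + 1}{9 + P} = 3 + \frac{1 + M}{9 + P}$)
$\left(127 + f{\left(I,\left(-4\right) 5 \cdot 5 \right)}\right)^{2} = \left(127 + \frac{28 - 7 + 3 \left(-4\right) 5 \cdot 5}{9 + \left(-4\right) 5 \cdot 5}\right)^{2} = \left(127 + \frac{28 - 7 + 3 \left(\left(-20\right) 5\right)}{9 - 100}\right)^{2} = \left(127 + \frac{28 - 7 + 3 \left(-100\right)}{9 - 100}\right)^{2} = \left(127 + \frac{28 - 7 - 300}{-91}\right)^{2} = \left(127 - - \frac{279}{91}\right)^{2} = \left(127 + \frac{279}{91}\right)^{2} = \left(\frac{11836}{91}\right)^{2} = \frac{140090896}{8281}$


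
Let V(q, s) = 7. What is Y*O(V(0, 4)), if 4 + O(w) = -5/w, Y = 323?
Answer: -10659/7 ≈ -1522.7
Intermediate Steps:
O(w) = -4 - 5/w
Y*O(V(0, 4)) = 323*(-4 - 5/7) = 323*(-33/7) = -10659/7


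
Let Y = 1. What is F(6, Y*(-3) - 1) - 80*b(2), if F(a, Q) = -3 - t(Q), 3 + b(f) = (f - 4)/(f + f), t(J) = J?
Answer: 281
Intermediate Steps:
b(f) = -3 + (-4 + f)/(2*f) (b(f) = -3 + (f - 4)/(f + f) = -3 + (-4 + f)/((2*f)) = -3 + (-4 + f)*(1/(2*f)) = -3 + (-4 + f)/(2*f))
F(a, Q) = -3 - Q
F(6, Y*(-3) - 1) - 80*b(2) = (-3 - (1*(-3) - 1)) - 80*(-5/2 - 2/2) = (-3 - (-3 - 1)) - 80*(-5/2 - 2*½) = (-3 - 1*(-4)) - 80*(-5/2 - 1) = (-3 + 4) - 80*(-7/2) = 1 + 280 = 281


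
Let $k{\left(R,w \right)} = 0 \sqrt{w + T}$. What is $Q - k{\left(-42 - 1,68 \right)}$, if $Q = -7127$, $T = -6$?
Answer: $-7127$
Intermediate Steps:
$k{\left(R,w \right)} = 0$ ($k{\left(R,w \right)} = 0 \sqrt{w - 6} = 0 \sqrt{-6 + w} = 0$)
$Q - k{\left(-42 - 1,68 \right)} = -7127 - 0 = -7127 + 0 = -7127$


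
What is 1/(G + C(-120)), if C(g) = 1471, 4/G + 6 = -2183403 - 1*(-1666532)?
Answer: 516877/760326063 ≈ 0.00067981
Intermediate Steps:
G = -4/516877 (G = 4/(-6 + (-2183403 - 1*(-1666532))) = 4/(-6 + (-2183403 + 1666532)) = 4/(-6 - 516871) = 4/(-516877) = 4*(-1/516877) = -4/516877 ≈ -7.7388e-6)
1/(G + C(-120)) = 1/(-4/516877 + 1471) = 1/(760326063/516877) = 516877/760326063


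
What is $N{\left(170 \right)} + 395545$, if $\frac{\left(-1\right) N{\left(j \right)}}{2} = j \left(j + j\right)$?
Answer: $279945$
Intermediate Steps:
$N{\left(j \right)} = - 4 j^{2}$ ($N{\left(j \right)} = - 2 j \left(j + j\right) = - 2 j 2 j = - 2 \cdot 2 j^{2} = - 4 j^{2}$)
$N{\left(170 \right)} + 395545 = - 4 \cdot 170^{2} + 395545 = \left(-4\right) 28900 + 395545 = -115600 + 395545 = 279945$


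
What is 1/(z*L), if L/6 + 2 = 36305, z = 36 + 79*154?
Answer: 1/2657815236 ≈ 3.7625e-10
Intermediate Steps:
z = 12202 (z = 36 + 12166 = 12202)
L = 217818 (L = -12 + 6*36305 = -12 + 217830 = 217818)
1/(z*L) = 1/(12202*217818) = (1/12202)*(1/217818) = 1/2657815236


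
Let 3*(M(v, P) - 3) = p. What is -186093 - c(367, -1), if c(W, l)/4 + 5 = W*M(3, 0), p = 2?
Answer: -574367/3 ≈ -1.9146e+5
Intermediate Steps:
M(v, P) = 11/3 (M(v, P) = 3 + (1/3)*2 = 3 + 2/3 = 11/3)
c(W, l) = -20 + 44*W/3 (c(W, l) = -20 + 4*(W*(11/3)) = -20 + 4*(11*W/3) = -20 + 44*W/3)
-186093 - c(367, -1) = -186093 - (-20 + (44/3)*367) = -186093 - (-20 + 16148/3) = -186093 - 1*16088/3 = -186093 - 16088/3 = -574367/3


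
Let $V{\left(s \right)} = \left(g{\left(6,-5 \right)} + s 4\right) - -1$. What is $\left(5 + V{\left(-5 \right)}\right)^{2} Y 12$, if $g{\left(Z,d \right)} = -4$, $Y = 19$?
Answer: $73872$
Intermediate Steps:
$V{\left(s \right)} = -3 + 4 s$ ($V{\left(s \right)} = \left(-4 + s 4\right) - -1 = \left(-4 + 4 s\right) + 1 = -3 + 4 s$)
$\left(5 + V{\left(-5 \right)}\right)^{2} Y 12 = \left(5 + \left(-3 + 4 \left(-5\right)\right)\right)^{2} \cdot 19 \cdot 12 = \left(5 - 23\right)^{2} \cdot 19 \cdot 12 = \left(-18\right)^{2} \cdot 19 \cdot 12 = 324 \cdot 19 \cdot 12 = 6156 \cdot 12 = 73872$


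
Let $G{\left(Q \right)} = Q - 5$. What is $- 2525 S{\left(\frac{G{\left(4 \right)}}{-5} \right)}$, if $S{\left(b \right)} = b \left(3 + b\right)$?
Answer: $-1616$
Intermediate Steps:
$G{\left(Q \right)} = -5 + Q$ ($G{\left(Q \right)} = Q - 5 = -5 + Q$)
$- 2525 S{\left(\frac{G{\left(4 \right)}}{-5} \right)} = - 2525 \frac{-5 + 4}{-5} \left(3 + \frac{-5 + 4}{-5}\right) = - 2525 \left(-1\right) \left(- \frac{1}{5}\right) \left(3 - - \frac{1}{5}\right) = - 2525 \frac{3 + \frac{1}{5}}{5} = - 2525 \cdot \frac{1}{5} \cdot \frac{16}{5} = \left(-2525\right) \frac{16}{25} = -1616$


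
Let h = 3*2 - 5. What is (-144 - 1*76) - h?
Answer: -221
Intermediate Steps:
h = 1 (h = 6 - 5 = 1)
(-144 - 1*76) - h = (-144 - 1*76) - 1*1 = (-144 - 76) - 1 = -220 - 1 = -221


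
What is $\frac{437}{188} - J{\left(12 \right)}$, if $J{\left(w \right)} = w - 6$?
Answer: $- \frac{691}{188} \approx -3.6755$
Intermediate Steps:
$J{\left(w \right)} = -6 + w$
$\frac{437}{188} - J{\left(12 \right)} = \frac{437}{188} - \left(-6 + 12\right) = 437 \cdot \frac{1}{188} - 6 = \frac{437}{188} - 6 = - \frac{691}{188}$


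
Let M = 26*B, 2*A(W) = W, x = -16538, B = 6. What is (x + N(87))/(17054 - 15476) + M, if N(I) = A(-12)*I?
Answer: 114554/789 ≈ 145.19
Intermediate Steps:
A(W) = W/2
N(I) = -6*I (N(I) = ((1/2)*(-12))*I = -6*I)
M = 156 (M = 26*6 = 156)
(x + N(87))/(17054 - 15476) + M = (-16538 - 6*87)/(17054 - 15476) + 156 = (-16538 - 522)/1578 + 156 = -17060*1/1578 + 156 = -8530/789 + 156 = 114554/789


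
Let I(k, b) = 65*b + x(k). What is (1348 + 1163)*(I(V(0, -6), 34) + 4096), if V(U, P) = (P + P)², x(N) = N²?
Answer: 67902462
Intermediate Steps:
V(U, P) = 4*P² (V(U, P) = (2*P)² = 4*P²)
I(k, b) = k² + 65*b (I(k, b) = 65*b + k² = k² + 65*b)
(1348 + 1163)*(I(V(0, -6), 34) + 4096) = (1348 + 1163)*(((4*(-6)²)² + 65*34) + 4096) = 2511*(((4*36)² + 2210) + 4096) = 2511*((144² + 2210) + 4096) = 2511*((20736 + 2210) + 4096) = 2511*(22946 + 4096) = 2511*27042 = 67902462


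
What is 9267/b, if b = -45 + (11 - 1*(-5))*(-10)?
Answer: -9267/205 ≈ -45.205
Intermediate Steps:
b = -205 (b = -45 + (11 + 5)*(-10) = -45 + 16*(-10) = -45 - 160 = -205)
9267/b = 9267/(-205) = 9267*(-1/205) = -9267/205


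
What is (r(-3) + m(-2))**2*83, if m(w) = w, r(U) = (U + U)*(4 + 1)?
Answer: 84992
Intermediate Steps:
r(U) = 10*U (r(U) = (2*U)*5 = 10*U)
(r(-3) + m(-2))**2*83 = (10*(-3) - 2)**2*83 = (-30 - 2)**2*83 = (-32)**2*83 = 1024*83 = 84992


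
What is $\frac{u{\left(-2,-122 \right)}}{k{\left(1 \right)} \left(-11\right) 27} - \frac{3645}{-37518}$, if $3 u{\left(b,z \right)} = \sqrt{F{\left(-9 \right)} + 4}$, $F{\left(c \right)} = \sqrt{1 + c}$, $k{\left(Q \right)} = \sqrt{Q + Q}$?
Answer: $\frac{1215}{12506} - \frac{\sqrt{2 + i \sqrt{2}}}{891} \approx 0.095479 - 0.00053207 i$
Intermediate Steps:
$k{\left(Q \right)} = \sqrt{2} \sqrt{Q}$ ($k{\left(Q \right)} = \sqrt{2 Q} = \sqrt{2} \sqrt{Q}$)
$u{\left(b,z \right)} = \frac{\sqrt{4 + 2 i \sqrt{2}}}{3}$ ($u{\left(b,z \right)} = \frac{\sqrt{\sqrt{1 - 9} + 4}}{3} = \frac{\sqrt{\sqrt{-8} + 4}}{3} = \frac{\sqrt{2 i \sqrt{2} + 4}}{3} = \frac{\sqrt{4 + 2 i \sqrt{2}}}{3}$)
$\frac{u{\left(-2,-122 \right)}}{k{\left(1 \right)} \left(-11\right) 27} - \frac{3645}{-37518} = \frac{\frac{1}{3} \sqrt{4 + 2 i \sqrt{2}}}{\sqrt{2} \sqrt{1} \left(-11\right) 27} - \frac{3645}{-37518} = \frac{\frac{1}{3} \sqrt{4 + 2 i \sqrt{2}}}{\sqrt{2} \cdot 1 \left(-11\right) 27} - - \frac{1215}{12506} = \frac{\frac{1}{3} \sqrt{4 + 2 i \sqrt{2}}}{\sqrt{2} \left(-11\right) 27} + \frac{1215}{12506} = \frac{\frac{1}{3} \sqrt{4 + 2 i \sqrt{2}}}{- 11 \sqrt{2} \cdot 27} + \frac{1215}{12506} = \frac{\frac{1}{3} \sqrt{4 + 2 i \sqrt{2}}}{\left(-297\right) \sqrt{2}} + \frac{1215}{12506} = \frac{\sqrt{4 + 2 i \sqrt{2}}}{3} \left(- \frac{\sqrt{2}}{594}\right) + \frac{1215}{12506} = - \frac{\sqrt{2} \sqrt{4 + 2 i \sqrt{2}}}{1782} + \frac{1215}{12506} = \frac{1215}{12506} - \frac{\sqrt{2} \sqrt{4 + 2 i \sqrt{2}}}{1782}$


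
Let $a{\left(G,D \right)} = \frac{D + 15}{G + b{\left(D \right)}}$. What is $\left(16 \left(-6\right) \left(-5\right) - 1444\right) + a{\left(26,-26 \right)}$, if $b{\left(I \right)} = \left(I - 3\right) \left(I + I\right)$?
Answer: $- \frac{1478787}{1534} \approx -964.01$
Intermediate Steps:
$b{\left(I \right)} = 2 I \left(-3 + I\right)$ ($b{\left(I \right)} = \left(-3 + I\right) 2 I = 2 I \left(-3 + I\right)$)
$a{\left(G,D \right)} = \frac{15 + D}{G + 2 D \left(-3 + D\right)}$ ($a{\left(G,D \right)} = \frac{D + 15}{G + 2 D \left(-3 + D\right)} = \frac{15 + D}{G + 2 D \left(-3 + D\right)}$)
$\left(16 \left(-6\right) \left(-5\right) - 1444\right) + a{\left(26,-26 \right)} = \left(16 \left(-6\right) \left(-5\right) - 1444\right) + \frac{15 - 26}{26 + 2 \left(-26\right) \left(-3 - 26\right)} = \left(\left(-96\right) \left(-5\right) - 1444\right) + \frac{1}{26 + 2 \left(-26\right) \left(-29\right)} \left(-11\right) = \left(480 - 1444\right) + \frac{1}{26 + 1508} \left(-11\right) = -964 + \frac{1}{1534} \left(-11\right) = -964 - \frac{11}{1534} = - \frac{1478787}{1534}$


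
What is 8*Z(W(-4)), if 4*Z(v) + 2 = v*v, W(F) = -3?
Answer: 14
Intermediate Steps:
Z(v) = -½ + v²/4 (Z(v) = -½ + (v*v)/4 = -½ + v²/4)
8*Z(W(-4)) = 8*(-½ + (¼)*(-3)²) = 8*(-½ + (¼)*9) = 8*(-½ + 9/4) = 8*(7/4) = 14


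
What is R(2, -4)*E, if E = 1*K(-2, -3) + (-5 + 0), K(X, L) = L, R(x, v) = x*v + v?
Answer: 96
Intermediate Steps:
R(x, v) = v + v*x (R(x, v) = v*x + v = v + v*x)
E = -8 (E = 1*(-3) + (-5 + 0) = -3 - 5 = -8)
R(2, -4)*E = -4*(1 + 2)*(-8) = -4*3*(-8) = -12*(-8) = 96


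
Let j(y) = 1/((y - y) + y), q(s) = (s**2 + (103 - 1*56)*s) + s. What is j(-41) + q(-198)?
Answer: 1217699/41 ≈ 29700.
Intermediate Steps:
q(s) = s**2 + 48*s (q(s) = (s**2 + (103 - 56)*s) + s = (s**2 + 47*s) + s = s**2 + 48*s)
j(y) = 1/y (j(y) = 1/(0 + y) = 1/y)
j(-41) + q(-198) = 1/(-41) - 198*(48 - 198) = -1/41 - 198*(-150) = -1/41 + 29700 = 1217699/41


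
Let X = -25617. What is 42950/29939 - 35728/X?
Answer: 2169910742/766947363 ≈ 2.8293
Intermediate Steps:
42950/29939 - 35728/X = 42950/29939 - 35728/(-25617) = 42950*(1/29939) - 35728*(-1/25617) = 42950/29939 + 35728/25617 = 2169910742/766947363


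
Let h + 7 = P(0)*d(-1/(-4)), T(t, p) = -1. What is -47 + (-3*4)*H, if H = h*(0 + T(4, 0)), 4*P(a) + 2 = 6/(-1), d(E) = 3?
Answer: -203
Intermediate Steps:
P(a) = -2 (P(a) = -1/2 + (6/(-1))/4 = -1/2 + (6*(-1))/4 = -1/2 + (1/4)*(-6) = -1/2 - 3/2 = -2)
h = -13 (h = -7 - 2*3 = -7 - 6 = -13)
H = 13 (H = -13*(0 - 1) = -13*(-1) = 13)
-47 + (-3*4)*H = -47 - 3*4*13 = -47 - 12*13 = -47 - 156 = -203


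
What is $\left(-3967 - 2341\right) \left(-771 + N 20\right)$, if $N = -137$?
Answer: $22147388$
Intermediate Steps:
$\left(-3967 - 2341\right) \left(-771 + N 20\right) = \left(-3967 - 2341\right) \left(-771 - 2740\right) = - 6308 \left(-771 - 2740\right) = \left(-6308\right) \left(-3511\right) = 22147388$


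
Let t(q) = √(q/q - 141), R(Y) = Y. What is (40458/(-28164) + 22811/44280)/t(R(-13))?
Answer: 95752603*I*√35/7274761200 ≈ 0.077869*I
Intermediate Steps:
t(q) = 2*I*√35 (t(q) = √(1 - 141) = √(-140) = 2*I*√35)
(40458/(-28164) + 22811/44280)/t(R(-13)) = (40458/(-28164) + 22811/44280)/((2*I*√35)) = (40458*(-1/28164) + 22811*(1/44280))*(-I*√35/70) = (-6743/4694 + 22811/44280)*(-I*√35/70) = -(-95752603)*I*√35/7274761200 = 95752603*I*√35/7274761200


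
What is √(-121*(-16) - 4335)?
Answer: I*√2399 ≈ 48.98*I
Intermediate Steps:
√(-121*(-16) - 4335) = √(1936 - 4335) = √(-2399) = I*√2399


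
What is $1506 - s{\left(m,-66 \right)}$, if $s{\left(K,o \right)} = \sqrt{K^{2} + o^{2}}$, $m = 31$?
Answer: $1506 - \sqrt{5317} \approx 1433.1$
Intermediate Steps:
$1506 - s{\left(m,-66 \right)} = 1506 - \sqrt{31^{2} + \left(-66\right)^{2}} = 1506 - \sqrt{961 + 4356} = 1506 - \sqrt{5317}$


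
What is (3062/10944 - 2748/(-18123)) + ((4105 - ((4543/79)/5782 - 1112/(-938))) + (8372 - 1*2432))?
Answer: 1757412558617879/174967271136 ≈ 10044.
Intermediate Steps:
(3062/10944 - 2748/(-18123)) + ((4105 - ((4543/79)/5782 - 1112/(-938))) + (8372 - 1*2432)) = (3062*(1/10944) - 2748*(-1/18123)) + ((4105 - ((4543*(1/79))*(1/5782) - 1112*(-1/938))) + (8372 - 2432)) = (1531/5472 + 916/6041) + ((4105 - ((4543/79)*(1/5782) + 556/469)) + 5940) = 14261123/33056352 + ((4105 - (11/1106 + 556/469)) + 5940) = 14261123/33056352 + ((4105 - 1*12655/10586) + 5940) = 14261123/33056352 + ((4105 - 12655/10586) + 5940) = 14261123/33056352 + (43442875/10586 + 5940) = 14261123/33056352 + 106323715/10586 = 1757412558617879/174967271136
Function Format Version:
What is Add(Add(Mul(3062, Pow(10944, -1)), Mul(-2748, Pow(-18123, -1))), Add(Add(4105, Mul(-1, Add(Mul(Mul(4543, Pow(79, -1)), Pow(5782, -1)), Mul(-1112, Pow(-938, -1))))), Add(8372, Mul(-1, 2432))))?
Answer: Rational(1757412558617879, 174967271136) ≈ 10044.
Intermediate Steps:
Add(Add(Mul(3062, Pow(10944, -1)), Mul(-2748, Pow(-18123, -1))), Add(Add(4105, Mul(-1, Add(Mul(Mul(4543, Pow(79, -1)), Pow(5782, -1)), Mul(-1112, Pow(-938, -1))))), Add(8372, Mul(-1, 2432)))) = Add(Add(Mul(3062, Rational(1, 10944)), Mul(-2748, Rational(-1, 18123))), Add(Add(4105, Mul(-1, Add(Mul(Mul(4543, Rational(1, 79)), Rational(1, 5782)), Mul(-1112, Rational(-1, 938))))), Add(8372, -2432))) = Add(Add(Rational(1531, 5472), Rational(916, 6041)), Add(Add(4105, Mul(-1, Add(Mul(Rational(4543, 79), Rational(1, 5782)), Rational(556, 469)))), 5940)) = Add(Rational(14261123, 33056352), Add(Add(4105, Mul(-1, Add(Rational(11, 1106), Rational(556, 469)))), 5940)) = Add(Rational(14261123, 33056352), Add(Add(4105, Mul(-1, Rational(12655, 10586))), 5940)) = Add(Rational(14261123, 33056352), Add(Add(4105, Rational(-12655, 10586)), 5940)) = Add(Rational(14261123, 33056352), Add(Rational(43442875, 10586), 5940)) = Add(Rational(14261123, 33056352), Rational(106323715, 10586)) = Rational(1757412558617879, 174967271136)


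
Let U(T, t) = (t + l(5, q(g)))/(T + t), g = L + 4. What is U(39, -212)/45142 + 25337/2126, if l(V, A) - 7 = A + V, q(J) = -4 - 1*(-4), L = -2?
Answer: 98935699471/8301568658 ≈ 11.918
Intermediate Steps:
g = 2 (g = -2 + 4 = 2)
q(J) = 0 (q(J) = -4 + 4 = 0)
l(V, A) = 7 + A + V (l(V, A) = 7 + (A + V) = 7 + A + V)
U(T, t) = (12 + t)/(T + t) (U(T, t) = (t + (7 + 0 + 5))/(T + t) = (t + 12)/(T + t) = (12 + t)/(T + t))
U(39, -212)/45142 + 25337/2126 = ((12 - 212)/(39 - 212))/45142 + 25337/2126 = (-200/(-173))*(1/45142) + 25337*(1/2126) = -1/173*(-200)*(1/45142) + 25337/2126 = (200/173)*(1/45142) + 25337/2126 = 100/3904783 + 25337/2126 = 98935699471/8301568658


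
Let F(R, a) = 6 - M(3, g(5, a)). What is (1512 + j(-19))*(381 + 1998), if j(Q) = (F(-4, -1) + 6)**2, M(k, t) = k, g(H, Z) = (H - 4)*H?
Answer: 3789747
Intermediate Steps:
g(H, Z) = H*(-4 + H) (g(H, Z) = (-4 + H)*H = H*(-4 + H))
F(R, a) = 3 (F(R, a) = 6 - 1*3 = 6 - 3 = 3)
j(Q) = 81 (j(Q) = (3 + 6)**2 = 9**2 = 81)
(1512 + j(-19))*(381 + 1998) = (1512 + 81)*(381 + 1998) = 1593*2379 = 3789747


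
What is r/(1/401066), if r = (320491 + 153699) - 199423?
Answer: 110199701622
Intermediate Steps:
r = 274767 (r = 474190 - 199423 = 274767)
r/(1/401066) = 274767/(1/401066) = 274767*401066 = 110199701622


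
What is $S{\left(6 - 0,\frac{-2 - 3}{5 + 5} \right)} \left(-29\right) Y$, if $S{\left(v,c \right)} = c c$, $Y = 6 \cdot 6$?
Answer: $-261$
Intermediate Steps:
$Y = 36$
$S{\left(v,c \right)} = c^{2}$
$S{\left(6 - 0,\frac{-2 - 3}{5 + 5} \right)} \left(-29\right) Y = \left(\frac{-2 - 3}{5 + 5}\right)^{2} \left(-29\right) 36 = \left(- \frac{5}{10}\right)^{2} \left(-29\right) 36 = \left(\left(-5\right) \frac{1}{10}\right)^{2} \left(-29\right) 36 = \left(- \frac{1}{2}\right)^{2} \left(-29\right) 36 = \frac{1}{4} \left(-29\right) 36 = \left(- \frac{29}{4}\right) 36 = -261$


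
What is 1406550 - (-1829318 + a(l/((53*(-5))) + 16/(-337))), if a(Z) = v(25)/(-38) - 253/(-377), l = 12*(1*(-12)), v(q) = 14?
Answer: 23178520316/7163 ≈ 3.2359e+6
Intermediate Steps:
l = -144 (l = 12*(-12) = -144)
a(Z) = 2168/7163 (a(Z) = 14/(-38) - 253/(-377) = 14*(-1/38) - 253*(-1/377) = -7/19 + 253/377 = 2168/7163)
1406550 - (-1829318 + a(l/((53*(-5))) + 16/(-337))) = 1406550 - (-1829318 + 2168/7163) = 1406550 - 1*(-13103402666/7163) = 1406550 + 13103402666/7163 = 23178520316/7163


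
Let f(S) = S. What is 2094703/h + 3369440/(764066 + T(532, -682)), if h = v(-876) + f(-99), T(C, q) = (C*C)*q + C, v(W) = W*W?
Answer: 2105987546197/776394552591 ≈ 2.7125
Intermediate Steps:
v(W) = W²
T(C, q) = C + q*C² (T(C, q) = C²*q + C = q*C² + C = C + q*C²)
h = 767277 (h = (-876)² - 99 = 767376 - 99 = 767277)
2094703/h + 3369440/(764066 + T(532, -682)) = 2094703/767277 + 3369440/(764066 + 532*(1 + 532*(-682))) = 2094703*(1/767277) + 3369440/(764066 + 532*(1 - 362824)) = 2094703/767277 + 3369440/(764066 + 532*(-362823)) = 2094703/767277 + 3369440/(764066 - 193021836) = 2094703/767277 + 3369440/(-192257770) = 2094703/767277 + 3369440*(-1/192257770) = 2094703/767277 - 336944/19225777 = 2105987546197/776394552591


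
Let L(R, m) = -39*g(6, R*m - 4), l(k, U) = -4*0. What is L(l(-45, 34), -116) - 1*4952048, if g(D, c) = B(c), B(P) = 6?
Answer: -4952282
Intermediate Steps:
g(D, c) = 6
l(k, U) = 0
L(R, m) = -234 (L(R, m) = -39*6 = -234)
L(l(-45, 34), -116) - 1*4952048 = -234 - 1*4952048 = -234 - 4952048 = -4952282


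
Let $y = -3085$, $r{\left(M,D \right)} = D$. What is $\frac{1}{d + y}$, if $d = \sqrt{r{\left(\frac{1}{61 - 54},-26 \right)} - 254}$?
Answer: $- \frac{617}{1903501} - \frac{2 i \sqrt{70}}{9517505} \approx -0.00032414 - 1.7581 \cdot 10^{-6} i$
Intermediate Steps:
$d = 2 i \sqrt{70}$ ($d = \sqrt{-26 - 254} = \sqrt{-280} = 2 i \sqrt{70} \approx 16.733 i$)
$\frac{1}{d + y} = \frac{1}{2 i \sqrt{70} - 3085} = \frac{1}{-3085 + 2 i \sqrt{70}}$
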